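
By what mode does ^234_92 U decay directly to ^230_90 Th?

alpha decay

ΔA = 230 − 234 = -4; ΔZ = 90 − 92 = -2.
A drops by 4 and Z drops by 2 — the signature of alpha emission.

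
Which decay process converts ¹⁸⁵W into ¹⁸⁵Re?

ΔA = 185 − 185 = 0; ΔZ = 75 − 74 = +1.
A is unchanged and Z rises by 1 — a neutron has become a proton (β⁻ decay).

beta-minus decay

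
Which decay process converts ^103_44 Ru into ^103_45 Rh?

beta-minus decay

ΔA = 103 − 103 = 0; ΔZ = 45 − 44 = +1.
A is unchanged and Z rises by 1 — a neutron has become a proton (β⁻ decay).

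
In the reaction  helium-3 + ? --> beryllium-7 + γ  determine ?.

alpha particle

Conserve mass number: 3 + A = 7 + 0, so A = 4.
Conserve atomic number: 2 + Z = 4 + 0, so Z = 2.
A = 4 and Z = 2 is helium-4 — an alpha particle.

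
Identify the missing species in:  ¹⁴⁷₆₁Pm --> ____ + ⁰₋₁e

Conserve mass number: 147 = A + 0, so A = 147.
Conserve atomic number: 61 = Z − 1, so Z = 62.
Z = 62 is samarium, so the species is ¹⁴⁷₆₂Sm.

Sm-147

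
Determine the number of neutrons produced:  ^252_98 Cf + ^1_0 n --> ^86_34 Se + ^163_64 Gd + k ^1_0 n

Conserve mass number: 253 = 86 + 163 + k, so k = 253 − 249 = 4.
Check atomic number: 98 = 34 + 64 + 0 = 98. ✓

4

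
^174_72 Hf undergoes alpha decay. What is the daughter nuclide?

Yb-170

Alpha decay: mass number changes by -4, atomic number by -2.
A: 174 − 4 = 170; Z: 72 − 2 = 70.
Z = 70 is ytterbium, so the daughter is ^170_70 Yb.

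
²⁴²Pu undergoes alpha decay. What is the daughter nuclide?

Alpha decay: mass number changes by -4, atomic number by -2.
A: 242 − 4 = 238; Z: 94 − 2 = 92.
Z = 92 is uranium, so the daughter is ²³⁸U.

U-238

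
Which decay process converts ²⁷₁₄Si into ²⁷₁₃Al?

beta-plus decay or electron capture

ΔA = 27 − 27 = 0; ΔZ = 13 − 14 = -1.
A is unchanged and Z drops by 1 — a proton has become a neutron (β⁺ emission or electron capture).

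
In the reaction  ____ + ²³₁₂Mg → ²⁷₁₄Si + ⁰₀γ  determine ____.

Conserve mass number: A + 23 = 27 + 0, so A = 4.
Conserve atomic number: Z + 12 = 14 + 0, so Z = 2.
A = 4 and Z = 2 is ⁴₂He — an alpha particle.

alpha particle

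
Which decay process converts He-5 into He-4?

neutron emission

ΔA = 4 − 5 = -1; ΔZ = 2 − 2 = +0.
A drops by 1 with Z unchanged — a neutron was emitted.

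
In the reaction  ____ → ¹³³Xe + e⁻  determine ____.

Conserve mass number: A = 133 + 0, so A = 133.
Conserve atomic number: Z = 54 − 1, so Z = 53.
Z = 53 is iodine, so the species is ¹³³I.

I-133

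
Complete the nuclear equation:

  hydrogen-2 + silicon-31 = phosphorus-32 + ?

Conserve mass number: 2 + 31 = 32 + A, so A = 1.
Conserve atomic number: 1 + 14 = 15 + Z, so Z = 0.
A = 1 and Z = 0 is neutron — a neutron.

neutron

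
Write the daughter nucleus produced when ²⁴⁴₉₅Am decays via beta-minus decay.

Cm-244

Beta-minus decay: mass number changes by +0, atomic number by +1.
A: 244 = 244; Z: 95 + 1 = 96.
Z = 96 is curium, so the daughter is ²⁴⁴₉₆Cm.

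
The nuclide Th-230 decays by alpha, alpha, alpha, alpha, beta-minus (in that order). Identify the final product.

Start: (A, Z) = (230, 90).
After α: (226, 88).
After α: (222, 86).
After α: (218, 84).
After α: (214, 82).
After β⁻: (214, 83).
Z = 83 is bismuth.

Bi-214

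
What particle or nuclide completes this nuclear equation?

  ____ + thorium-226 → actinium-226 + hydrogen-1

Conserve mass number: A + 226 = 226 + 1, so A = 1.
Conserve atomic number: Z + 90 = 89 + 1, so Z = 0.
A = 1 and Z = 0 is neutron — a neutron.

neutron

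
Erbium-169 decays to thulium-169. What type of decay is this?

beta-minus decay

ΔA = 169 − 169 = 0; ΔZ = 69 − 68 = +1.
A is unchanged and Z rises by 1 — a neutron has become a proton (β⁻ decay).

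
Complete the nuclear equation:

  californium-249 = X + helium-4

Cm-245

Conserve mass number: 249 = A + 4, so A = 245.
Conserve atomic number: 98 = Z + 2, so Z = 96.
Z = 96 is curium, so the species is curium-245.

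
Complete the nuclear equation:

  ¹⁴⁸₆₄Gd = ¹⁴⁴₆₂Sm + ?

Conserve mass number: 148 = 144 + A, so A = 4.
Conserve atomic number: 64 = 62 + Z, so Z = 2.
A = 4 and Z = 2 is ⁴₂He — an alpha particle.

alpha particle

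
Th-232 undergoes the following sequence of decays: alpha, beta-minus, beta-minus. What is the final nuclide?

Start: (A, Z) = (232, 90).
After α: (228, 88).
After β⁻: (228, 89).
After β⁻: (228, 90).
Z = 90 is thorium.

Th-228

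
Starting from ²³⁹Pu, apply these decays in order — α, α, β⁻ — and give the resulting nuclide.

Pa-231

Start: (A, Z) = (239, 94).
After α: (235, 92).
After α: (231, 90).
After β⁻: (231, 91).
Z = 91 is protactinium.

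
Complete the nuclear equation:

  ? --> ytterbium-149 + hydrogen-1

Lu-150

Conserve mass number: A = 149 + 1, so A = 150.
Conserve atomic number: Z = 70 + 1, so Z = 71.
Z = 71 is lutetium, so the species is lutetium-150.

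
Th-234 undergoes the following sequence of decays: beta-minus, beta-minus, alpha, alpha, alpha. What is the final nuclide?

Start: (A, Z) = (234, 90).
After β⁻: (234, 91).
After β⁻: (234, 92).
After α: (230, 90).
After α: (226, 88).
After α: (222, 86).
Z = 86 is radon.

Rn-222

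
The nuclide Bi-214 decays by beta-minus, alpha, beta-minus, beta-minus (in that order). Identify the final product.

Start: (A, Z) = (214, 83).
After β⁻: (214, 84).
After α: (210, 82).
After β⁻: (210, 83).
After β⁻: (210, 84).
Z = 84 is polonium.

Po-210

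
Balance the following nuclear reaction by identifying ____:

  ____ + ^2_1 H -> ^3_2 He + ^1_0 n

Conserve mass number: A + 2 = 3 + 1, so A = 2.
Conserve atomic number: Z + 1 = 2 + 0, so Z = 1.
A = 2 and Z = 1 is ^2_1 H — a deuteron.

deuteron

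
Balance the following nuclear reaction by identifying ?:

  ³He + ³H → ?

Li-6

Conserve mass number: 3 + 3 = A, so A = 6.
Conserve atomic number: 2 + 1 = Z, so Z = 3.
Z = 3 is lithium, so the species is ⁶Li.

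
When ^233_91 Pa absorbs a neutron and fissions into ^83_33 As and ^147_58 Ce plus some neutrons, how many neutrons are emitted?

Conserve mass number: 234 = 83 + 147 + k, so k = 234 − 230 = 4.
Check atomic number: 91 = 33 + 58 + 0 = 91. ✓

4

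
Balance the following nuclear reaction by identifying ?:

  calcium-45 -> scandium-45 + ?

beta-minus particle

Conserve mass number: 45 = 45 + A, so A = 0.
Conserve atomic number: 20 = 21 + Z, so Z = -1.
A = 0 and Z = -1 is e⁻ — a beta-minus particle.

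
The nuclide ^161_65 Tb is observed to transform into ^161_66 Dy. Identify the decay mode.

ΔA = 161 − 161 = 0; ΔZ = 66 − 65 = +1.
A is unchanged and Z rises by 1 — a neutron has become a proton (β⁻ decay).

beta-minus decay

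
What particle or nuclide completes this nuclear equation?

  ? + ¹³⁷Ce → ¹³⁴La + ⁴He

proton

Conserve mass number: A + 137 = 134 + 4, so A = 1.
Conserve atomic number: Z + 58 = 57 + 2, so Z = 1.
A = 1 and Z = 1 is ¹H — a proton.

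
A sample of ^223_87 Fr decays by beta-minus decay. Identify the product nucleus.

Beta-minus decay: mass number changes by +0, atomic number by +1.
A: 223 = 223; Z: 87 + 1 = 88.
Z = 88 is radium, so the daughter is ^223_88 Ra.

Ra-223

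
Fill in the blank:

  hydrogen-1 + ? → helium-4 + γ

Conserve mass number: 1 + A = 4 + 0, so A = 3.
Conserve atomic number: 1 + Z = 2 + 0, so Z = 1.
A = 3 and Z = 1 is hydrogen-3 — a triton.

triton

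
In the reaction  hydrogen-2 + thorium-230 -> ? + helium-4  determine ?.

Conserve mass number: 2 + 230 = A + 4, so A = 228.
Conserve atomic number: 1 + 90 = Z + 2, so Z = 89.
Z = 89 is actinium, so the species is actinium-228.

Ac-228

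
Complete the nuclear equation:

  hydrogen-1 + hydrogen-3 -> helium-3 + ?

neutron

Conserve mass number: 1 + 3 = 3 + A, so A = 1.
Conserve atomic number: 1 + 1 = 2 + Z, so Z = 0.
A = 1 and Z = 0 is neutron — a neutron.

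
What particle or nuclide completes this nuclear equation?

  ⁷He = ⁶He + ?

neutron

Conserve mass number: 7 = 6 + A, so A = 1.
Conserve atomic number: 2 = 2 + Z, so Z = 0.
A = 1 and Z = 0 is ¹n — a neutron.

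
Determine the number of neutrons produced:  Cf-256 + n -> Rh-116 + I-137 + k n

4

Conserve mass number: 257 = 116 + 137 + k, so k = 257 − 253 = 4.
Check atomic number: 98 = 45 + 53 + 0 = 98. ✓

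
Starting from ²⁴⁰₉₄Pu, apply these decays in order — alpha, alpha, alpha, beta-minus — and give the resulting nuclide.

Ac-228

Start: (A, Z) = (240, 94).
After α: (236, 92).
After α: (232, 90).
After α: (228, 88).
After β⁻: (228, 89).
Z = 89 is actinium.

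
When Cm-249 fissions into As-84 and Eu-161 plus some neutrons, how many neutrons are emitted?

4

Conserve mass number: 249 = 84 + 161 + k, so k = 249 − 245 = 4.
Check atomic number: 96 = 33 + 63 + 0 = 96. ✓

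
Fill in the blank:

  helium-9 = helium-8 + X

Conserve mass number: 9 = 8 + A, so A = 1.
Conserve atomic number: 2 = 2 + Z, so Z = 0.
A = 1 and Z = 0 is neutron — a neutron.

neutron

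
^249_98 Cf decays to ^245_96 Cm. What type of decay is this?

alpha decay

ΔA = 245 − 249 = -4; ΔZ = 96 − 98 = -2.
A drops by 4 and Z drops by 2 — the signature of alpha emission.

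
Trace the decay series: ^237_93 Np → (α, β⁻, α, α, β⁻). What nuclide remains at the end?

Ac-225

Start: (A, Z) = (237, 93).
After α: (233, 91).
After β⁻: (233, 92).
After α: (229, 90).
After α: (225, 88).
After β⁻: (225, 89).
Z = 89 is actinium.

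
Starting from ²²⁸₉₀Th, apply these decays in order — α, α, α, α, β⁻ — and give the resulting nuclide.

Bi-212

Start: (A, Z) = (228, 90).
After α: (224, 88).
After α: (220, 86).
After α: (216, 84).
After α: (212, 82).
After β⁻: (212, 83).
Z = 83 is bismuth.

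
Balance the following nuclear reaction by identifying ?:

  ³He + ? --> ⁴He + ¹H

Conserve mass number: 3 + A = 4 + 1, so A = 2.
Conserve atomic number: 2 + Z = 2 + 1, so Z = 1.
A = 2 and Z = 1 is ²H — a deuteron.

deuteron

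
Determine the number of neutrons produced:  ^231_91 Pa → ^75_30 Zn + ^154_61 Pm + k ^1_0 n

Conserve mass number: 231 = 75 + 154 + k, so k = 231 − 229 = 2.
Check atomic number: 91 = 30 + 61 + 0 = 91. ✓

2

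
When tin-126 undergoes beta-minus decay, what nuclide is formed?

Sb-126

Beta-minus decay: mass number changes by +0, atomic number by +1.
A: 126 = 126; Z: 50 + 1 = 51.
Z = 51 is antimony, so the daughter is antimony-126.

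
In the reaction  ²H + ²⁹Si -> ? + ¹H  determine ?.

Si-30

Conserve mass number: 2 + 29 = A + 1, so A = 30.
Conserve atomic number: 1 + 14 = Z + 1, so Z = 14.
Z = 14 is silicon, so the species is ³⁰Si.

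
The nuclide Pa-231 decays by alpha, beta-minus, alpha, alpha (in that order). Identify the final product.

Rn-219

Start: (A, Z) = (231, 91).
After α: (227, 89).
After β⁻: (227, 90).
After α: (223, 88).
After α: (219, 86).
Z = 86 is radon.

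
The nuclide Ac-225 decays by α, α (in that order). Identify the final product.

Start: (A, Z) = (225, 89).
After α: (221, 87).
After α: (217, 85).
Z = 85 is astatine.

At-217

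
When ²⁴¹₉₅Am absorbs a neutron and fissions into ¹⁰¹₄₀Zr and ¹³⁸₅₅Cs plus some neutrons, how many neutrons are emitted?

Conserve mass number: 242 = 101 + 138 + k, so k = 242 − 239 = 3.
Check atomic number: 95 = 40 + 55 + 0 = 95. ✓

3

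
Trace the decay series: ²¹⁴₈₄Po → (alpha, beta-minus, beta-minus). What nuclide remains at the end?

Start: (A, Z) = (214, 84).
After α: (210, 82).
After β⁻: (210, 83).
After β⁻: (210, 84).
Z = 84 is polonium.

Po-210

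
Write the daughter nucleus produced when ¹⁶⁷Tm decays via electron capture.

Er-167

Electron capture: mass number changes by +0, atomic number by -1.
A: 167 = 167; Z: 69 − 1 = 68.
Z = 68 is erbium, so the daughter is ¹⁶⁷Er.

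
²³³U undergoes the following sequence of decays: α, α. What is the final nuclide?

Start: (A, Z) = (233, 92).
After α: (229, 90).
After α: (225, 88).
Z = 88 is radium.

Ra-225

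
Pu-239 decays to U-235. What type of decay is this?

alpha decay

ΔA = 235 − 239 = -4; ΔZ = 92 − 94 = -2.
A drops by 4 and Z drops by 2 — the signature of alpha emission.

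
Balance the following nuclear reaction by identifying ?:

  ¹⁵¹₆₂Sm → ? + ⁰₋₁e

Conserve mass number: 151 = A + 0, so A = 151.
Conserve atomic number: 62 = Z − 1, so Z = 63.
Z = 63 is europium, so the species is ¹⁵¹₆₃Eu.

Eu-151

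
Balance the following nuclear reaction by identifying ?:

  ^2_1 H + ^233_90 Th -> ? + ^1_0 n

Pa-234

Conserve mass number: 2 + 233 = A + 1, so A = 234.
Conserve atomic number: 1 + 90 = Z + 0, so Z = 91.
Z = 91 is protactinium, so the species is ^234_91 Pa.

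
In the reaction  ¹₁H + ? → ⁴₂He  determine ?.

triton

Conserve mass number: 1 + A = 4, so A = 3.
Conserve atomic number: 1 + Z = 2, so Z = 1.
A = 3 and Z = 1 is ³₁H — a triton.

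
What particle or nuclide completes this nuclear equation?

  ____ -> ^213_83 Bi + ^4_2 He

Conserve mass number: A = 213 + 4, so A = 217.
Conserve atomic number: Z = 83 + 2, so Z = 85.
Z = 85 is astatine, so the species is ^217_85 At.

At-217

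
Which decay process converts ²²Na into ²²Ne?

beta-plus decay or electron capture

ΔA = 22 − 22 = 0; ΔZ = 10 − 11 = -1.
A is unchanged and Z drops by 1 — a proton has become a neutron (β⁺ emission or electron capture).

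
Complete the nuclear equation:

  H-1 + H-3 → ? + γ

Conserve mass number: 1 + 3 = A + 0, so A = 4.
Conserve atomic number: 1 + 1 = Z + 0, so Z = 2.
A = 4 and Z = 2 is He-4 — an alpha particle.

He-4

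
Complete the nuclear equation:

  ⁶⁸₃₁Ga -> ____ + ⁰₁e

Conserve mass number: 68 = A + 0, so A = 68.
Conserve atomic number: 31 = Z + 1, so Z = 30.
Z = 30 is zinc, so the species is ⁶⁸₃₀Zn.

Zn-68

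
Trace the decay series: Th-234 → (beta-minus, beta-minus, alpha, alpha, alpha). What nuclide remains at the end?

Start: (A, Z) = (234, 90).
After β⁻: (234, 91).
After β⁻: (234, 92).
After α: (230, 90).
After α: (226, 88).
After α: (222, 86).
Z = 86 is radon.

Rn-222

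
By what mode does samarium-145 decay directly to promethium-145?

beta-plus decay or electron capture

ΔA = 145 − 145 = 0; ΔZ = 61 − 62 = -1.
A is unchanged and Z drops by 1 — a proton has become a neutron (β⁺ emission or electron capture).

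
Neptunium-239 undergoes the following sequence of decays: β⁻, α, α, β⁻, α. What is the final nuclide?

Ac-227

Start: (A, Z) = (239, 93).
After β⁻: (239, 94).
After α: (235, 92).
After α: (231, 90).
After β⁻: (231, 91).
After α: (227, 89).
Z = 89 is actinium.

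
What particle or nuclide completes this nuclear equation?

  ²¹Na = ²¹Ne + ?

positron

Conserve mass number: 21 = 21 + A, so A = 0.
Conserve atomic number: 11 = 10 + Z, so Z = 1.
A = 0 and Z = 1 is e⁺ — a positron.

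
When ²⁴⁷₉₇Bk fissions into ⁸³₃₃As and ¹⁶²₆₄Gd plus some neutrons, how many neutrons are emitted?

2

Conserve mass number: 247 = 83 + 162 + k, so k = 247 − 245 = 2.
Check atomic number: 97 = 33 + 64 + 0 = 97. ✓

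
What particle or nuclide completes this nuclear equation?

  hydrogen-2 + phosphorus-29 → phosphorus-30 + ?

proton

Conserve mass number: 2 + 29 = 30 + A, so A = 1.
Conserve atomic number: 1 + 15 = 15 + Z, so Z = 1.
A = 1 and Z = 1 is hydrogen-1 — a proton.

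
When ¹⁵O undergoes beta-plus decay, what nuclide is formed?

Beta-plus decay: mass number changes by +0, atomic number by -1.
A: 15 = 15; Z: 8 − 1 = 7.
Z = 7 is nitrogen, so the daughter is ¹⁵N.

N-15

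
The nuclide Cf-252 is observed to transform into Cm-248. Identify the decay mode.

ΔA = 248 − 252 = -4; ΔZ = 96 − 98 = -2.
A drops by 4 and Z drops by 2 — the signature of alpha emission.

alpha decay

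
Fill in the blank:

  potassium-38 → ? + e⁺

Ar-38

Conserve mass number: 38 = A + 0, so A = 38.
Conserve atomic number: 19 = Z + 1, so Z = 18.
Z = 18 is argon, so the species is argon-38.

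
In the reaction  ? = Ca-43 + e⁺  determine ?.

Conserve mass number: A = 43 + 0, so A = 43.
Conserve atomic number: Z = 20 + 1, so Z = 21.
Z = 21 is scandium, so the species is Sc-43.

Sc-43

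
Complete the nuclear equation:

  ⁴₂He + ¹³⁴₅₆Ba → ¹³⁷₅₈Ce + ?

neutron

Conserve mass number: 4 + 134 = 137 + A, so A = 1.
Conserve atomic number: 2 + 56 = 58 + Z, so Z = 0.
A = 1 and Z = 0 is ¹₀n — a neutron.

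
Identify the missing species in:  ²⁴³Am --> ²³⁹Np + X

Conserve mass number: 243 = 239 + A, so A = 4.
Conserve atomic number: 95 = 93 + Z, so Z = 2.
A = 4 and Z = 2 is ⁴He — an alpha particle.

alpha particle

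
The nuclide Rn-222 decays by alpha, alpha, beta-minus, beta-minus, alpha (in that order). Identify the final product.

Start: (A, Z) = (222, 86).
After α: (218, 84).
After α: (214, 82).
After β⁻: (214, 83).
After β⁻: (214, 84).
After α: (210, 82).
Z = 82 is lead.

Pb-210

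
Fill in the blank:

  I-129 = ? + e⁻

Xe-129

Conserve mass number: 129 = A + 0, so A = 129.
Conserve atomic number: 53 = Z − 1, so Z = 54.
Z = 54 is xenon, so the species is Xe-129.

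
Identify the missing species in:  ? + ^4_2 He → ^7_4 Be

He-3

Conserve mass number: A + 4 = 7, so A = 3.
Conserve atomic number: Z + 2 = 4, so Z = 2.
Z = 2 is helium, so the species is ^3_2 He.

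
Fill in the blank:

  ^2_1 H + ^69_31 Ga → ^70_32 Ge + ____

Conserve mass number: 2 + 69 = 70 + A, so A = 1.
Conserve atomic number: 1 + 31 = 32 + Z, so Z = 0.
A = 1 and Z = 0 is ^1_0 n — a neutron.

neutron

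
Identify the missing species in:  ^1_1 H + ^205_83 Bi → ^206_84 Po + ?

Conserve mass number: 1 + 205 = 206 + A, so A = 0.
Conserve atomic number: 1 + 83 = 84 + Z, so Z = 0.
A = 0 and Z = 0 is ^0_0 γ — a gamma ray.

gamma ray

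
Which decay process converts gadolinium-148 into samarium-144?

ΔA = 144 − 148 = -4; ΔZ = 62 − 64 = -2.
A drops by 4 and Z drops by 2 — the signature of alpha emission.

alpha decay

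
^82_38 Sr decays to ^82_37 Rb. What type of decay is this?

beta-plus decay or electron capture

ΔA = 82 − 82 = 0; ΔZ = 37 − 38 = -1.
A is unchanged and Z drops by 1 — a proton has become a neutron (β⁺ emission or electron capture).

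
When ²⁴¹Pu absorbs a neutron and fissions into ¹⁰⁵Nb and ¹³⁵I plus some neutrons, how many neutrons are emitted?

Conserve mass number: 242 = 105 + 135 + k, so k = 242 − 240 = 2.
Check atomic number: 94 = 41 + 53 + 0 = 94. ✓

2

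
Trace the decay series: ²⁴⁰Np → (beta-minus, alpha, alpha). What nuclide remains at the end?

Start: (A, Z) = (240, 93).
After β⁻: (240, 94).
After α: (236, 92).
After α: (232, 90).
Z = 90 is thorium.

Th-232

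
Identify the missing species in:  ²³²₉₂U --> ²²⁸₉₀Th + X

alpha particle

Conserve mass number: 232 = 228 + A, so A = 4.
Conserve atomic number: 92 = 90 + Z, so Z = 2.
A = 4 and Z = 2 is ⁴₂He — an alpha particle.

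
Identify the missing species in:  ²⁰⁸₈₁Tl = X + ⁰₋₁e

Conserve mass number: 208 = A + 0, so A = 208.
Conserve atomic number: 81 = Z − 1, so Z = 82.
Z = 82 is lead, so the species is ²⁰⁸₈₂Pb.

Pb-208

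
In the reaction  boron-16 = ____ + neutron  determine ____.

Conserve mass number: 16 = A + 1, so A = 15.
Conserve atomic number: 5 = Z + 0, so Z = 5.
Z = 5 is boron, so the species is boron-15.

B-15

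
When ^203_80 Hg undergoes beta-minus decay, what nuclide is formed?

Beta-minus decay: mass number changes by +0, atomic number by +1.
A: 203 = 203; Z: 80 + 1 = 81.
Z = 81 is thallium, so the daughter is ^203_81 Tl.

Tl-203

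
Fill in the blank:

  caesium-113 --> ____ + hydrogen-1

Xe-112

Conserve mass number: 113 = A + 1, so A = 112.
Conserve atomic number: 55 = Z + 1, so Z = 54.
Z = 54 is xenon, so the species is xenon-112.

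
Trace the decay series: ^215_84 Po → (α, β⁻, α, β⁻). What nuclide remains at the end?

Start: (A, Z) = (215, 84).
After α: (211, 82).
After β⁻: (211, 83).
After α: (207, 81).
After β⁻: (207, 82).
Z = 82 is lead.

Pb-207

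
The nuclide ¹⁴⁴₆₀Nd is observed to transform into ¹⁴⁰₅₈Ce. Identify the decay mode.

ΔA = 140 − 144 = -4; ΔZ = 58 − 60 = -2.
A drops by 4 and Z drops by 2 — the signature of alpha emission.

alpha decay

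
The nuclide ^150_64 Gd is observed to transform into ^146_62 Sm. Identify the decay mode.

ΔA = 146 − 150 = -4; ΔZ = 62 − 64 = -2.
A drops by 4 and Z drops by 2 — the signature of alpha emission.

alpha decay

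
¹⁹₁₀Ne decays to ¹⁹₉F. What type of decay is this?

ΔA = 19 − 19 = 0; ΔZ = 9 − 10 = -1.
A is unchanged and Z drops by 1 — a proton has become a neutron (β⁺ emission or electron capture).

beta-plus decay or electron capture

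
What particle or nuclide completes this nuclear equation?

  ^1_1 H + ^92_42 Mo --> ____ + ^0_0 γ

Conserve mass number: 1 + 92 = A + 0, so A = 93.
Conserve atomic number: 1 + 42 = Z + 0, so Z = 43.
Z = 43 is technetium, so the species is ^93_43 Tc.

Tc-93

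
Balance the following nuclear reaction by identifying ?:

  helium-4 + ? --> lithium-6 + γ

Conserve mass number: 4 + A = 6 + 0, so A = 2.
Conserve atomic number: 2 + Z = 3 + 0, so Z = 1.
A = 2 and Z = 1 is hydrogen-2 — a deuteron.

deuteron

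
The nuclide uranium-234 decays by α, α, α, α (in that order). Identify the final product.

Start: (A, Z) = (234, 92).
After α: (230, 90).
After α: (226, 88).
After α: (222, 86).
After α: (218, 84).
Z = 84 is polonium.

Po-218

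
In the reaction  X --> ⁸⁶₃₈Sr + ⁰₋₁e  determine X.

Conserve mass number: A = 86 + 0, so A = 86.
Conserve atomic number: Z = 38 − 1, so Z = 37.
Z = 37 is rubidium, so the species is ⁸⁶₃₇Rb.

Rb-86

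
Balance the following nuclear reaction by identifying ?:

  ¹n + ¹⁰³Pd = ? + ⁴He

Conserve mass number: 1 + 103 = A + 4, so A = 100.
Conserve atomic number: 0 + 46 = Z + 2, so Z = 44.
Z = 44 is ruthenium, so the species is ¹⁰⁰Ru.

Ru-100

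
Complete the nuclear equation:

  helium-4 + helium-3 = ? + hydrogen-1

Li-6

Conserve mass number: 4 + 3 = A + 1, so A = 6.
Conserve atomic number: 2 + 2 = Z + 1, so Z = 3.
Z = 3 is lithium, so the species is lithium-6.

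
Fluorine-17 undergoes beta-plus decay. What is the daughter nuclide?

Beta-plus decay: mass number changes by +0, atomic number by -1.
A: 17 = 17; Z: 9 − 1 = 8.
Z = 8 is oxygen, so the daughter is oxygen-17.

O-17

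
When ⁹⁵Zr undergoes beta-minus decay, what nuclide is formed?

Nb-95

Beta-minus decay: mass number changes by +0, atomic number by +1.
A: 95 = 95; Z: 40 + 1 = 41.
Z = 41 is niobium, so the daughter is ⁹⁵Nb.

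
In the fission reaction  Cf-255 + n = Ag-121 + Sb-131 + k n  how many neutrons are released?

4

Conserve mass number: 256 = 121 + 131 + k, so k = 256 − 252 = 4.
Check atomic number: 98 = 47 + 51 + 0 = 98. ✓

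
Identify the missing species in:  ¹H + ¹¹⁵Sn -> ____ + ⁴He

In-112

Conserve mass number: 1 + 115 = A + 4, so A = 112.
Conserve atomic number: 1 + 50 = Z + 2, so Z = 49.
Z = 49 is indium, so the species is ¹¹²In.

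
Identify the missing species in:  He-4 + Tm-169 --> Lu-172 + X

neutron

Conserve mass number: 4 + 169 = 172 + A, so A = 1.
Conserve atomic number: 2 + 69 = 71 + Z, so Z = 0.
A = 1 and Z = 0 is n — a neutron.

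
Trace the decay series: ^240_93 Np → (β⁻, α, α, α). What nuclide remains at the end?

Start: (A, Z) = (240, 93).
After β⁻: (240, 94).
After α: (236, 92).
After α: (232, 90).
After α: (228, 88).
Z = 88 is radium.

Ra-228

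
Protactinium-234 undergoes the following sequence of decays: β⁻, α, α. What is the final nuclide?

Start: (A, Z) = (234, 91).
After β⁻: (234, 92).
After α: (230, 90).
After α: (226, 88).
Z = 88 is radium.

Ra-226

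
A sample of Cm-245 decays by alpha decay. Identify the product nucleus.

Pu-241

Alpha decay: mass number changes by -4, atomic number by -2.
A: 245 − 4 = 241; Z: 96 − 2 = 94.
Z = 94 is plutonium, so the daughter is Pu-241.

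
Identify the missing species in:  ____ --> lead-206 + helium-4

Po-210

Conserve mass number: A = 206 + 4, so A = 210.
Conserve atomic number: Z = 82 + 2, so Z = 84.
Z = 84 is polonium, so the species is polonium-210.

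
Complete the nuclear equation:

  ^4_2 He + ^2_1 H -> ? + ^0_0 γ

Li-6

Conserve mass number: 4 + 2 = A + 0, so A = 6.
Conserve atomic number: 2 + 1 = Z + 0, so Z = 3.
Z = 3 is lithium, so the species is ^6_3 Li.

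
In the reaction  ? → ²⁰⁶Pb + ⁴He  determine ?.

Po-210

Conserve mass number: A = 206 + 4, so A = 210.
Conserve atomic number: Z = 82 + 2, so Z = 84.
Z = 84 is polonium, so the species is ²¹⁰Po.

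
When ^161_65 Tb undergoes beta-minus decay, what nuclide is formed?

Dy-161

Beta-minus decay: mass number changes by +0, atomic number by +1.
A: 161 = 161; Z: 65 + 1 = 66.
Z = 66 is dysprosium, so the daughter is ^161_66 Dy.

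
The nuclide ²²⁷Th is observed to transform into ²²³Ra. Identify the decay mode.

alpha decay

ΔA = 223 − 227 = -4; ΔZ = 88 − 90 = -2.
A drops by 4 and Z drops by 2 — the signature of alpha emission.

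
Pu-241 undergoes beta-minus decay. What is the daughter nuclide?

Beta-minus decay: mass number changes by +0, atomic number by +1.
A: 241 = 241; Z: 94 + 1 = 95.
Z = 95 is americium, so the daughter is Am-241.

Am-241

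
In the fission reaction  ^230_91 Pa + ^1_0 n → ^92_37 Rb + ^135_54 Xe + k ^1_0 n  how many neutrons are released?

Conserve mass number: 231 = 92 + 135 + k, so k = 231 − 227 = 4.
Check atomic number: 91 = 37 + 54 + 0 = 91. ✓

4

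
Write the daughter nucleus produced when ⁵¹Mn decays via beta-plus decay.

Beta-plus decay: mass number changes by +0, atomic number by -1.
A: 51 = 51; Z: 25 − 1 = 24.
Z = 24 is chromium, so the daughter is ⁵¹Cr.

Cr-51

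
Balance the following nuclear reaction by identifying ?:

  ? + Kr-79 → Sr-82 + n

Conserve mass number: A + 79 = 82 + 1, so A = 4.
Conserve atomic number: Z + 36 = 38 + 0, so Z = 2.
A = 4 and Z = 2 is He-4 — an alpha particle.

alpha particle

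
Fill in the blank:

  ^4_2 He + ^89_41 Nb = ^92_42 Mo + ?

proton

Conserve mass number: 4 + 89 = 92 + A, so A = 1.
Conserve atomic number: 2 + 41 = 42 + Z, so Z = 1.
A = 1 and Z = 1 is ^1_1 H — a proton.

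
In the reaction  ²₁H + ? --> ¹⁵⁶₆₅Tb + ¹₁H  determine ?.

Conserve mass number: 2 + A = 156 + 1, so A = 155.
Conserve atomic number: 1 + Z = 65 + 1, so Z = 65.
Z = 65 is terbium, so the species is ¹⁵⁵₆₅Tb.

Tb-155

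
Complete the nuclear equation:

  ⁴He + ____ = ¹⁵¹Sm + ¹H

Pm-148

Conserve mass number: 4 + A = 151 + 1, so A = 148.
Conserve atomic number: 2 + Z = 62 + 1, so Z = 61.
Z = 61 is promethium, so the species is ¹⁴⁸Pm.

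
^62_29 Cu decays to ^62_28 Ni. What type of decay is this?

ΔA = 62 − 62 = 0; ΔZ = 28 − 29 = -1.
A is unchanged and Z drops by 1 — a proton has become a neutron (β⁺ emission or electron capture).

beta-plus decay or electron capture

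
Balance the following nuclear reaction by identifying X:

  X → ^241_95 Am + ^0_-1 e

Conserve mass number: A = 241 + 0, so A = 241.
Conserve atomic number: Z = 95 − 1, so Z = 94.
Z = 94 is plutonium, so the species is ^241_94 Pu.

Pu-241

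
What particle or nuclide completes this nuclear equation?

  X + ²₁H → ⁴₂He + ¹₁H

Conserve mass number: A + 2 = 4 + 1, so A = 3.
Conserve atomic number: Z + 1 = 2 + 1, so Z = 2.
Z = 2 is helium, so the species is ³₂He.

He-3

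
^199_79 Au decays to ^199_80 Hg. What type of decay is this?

ΔA = 199 − 199 = 0; ΔZ = 80 − 79 = +1.
A is unchanged and Z rises by 1 — a neutron has become a proton (β⁻ decay).

beta-minus decay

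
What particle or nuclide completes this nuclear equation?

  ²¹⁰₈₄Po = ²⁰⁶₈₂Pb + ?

Conserve mass number: 210 = 206 + A, so A = 4.
Conserve atomic number: 84 = 82 + Z, so Z = 2.
A = 4 and Z = 2 is ⁴₂He — an alpha particle.

alpha particle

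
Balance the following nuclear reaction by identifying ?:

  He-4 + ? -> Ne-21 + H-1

F-18

Conserve mass number: 4 + A = 21 + 1, so A = 18.
Conserve atomic number: 2 + Z = 10 + 1, so Z = 9.
Z = 9 is fluorine, so the species is F-18.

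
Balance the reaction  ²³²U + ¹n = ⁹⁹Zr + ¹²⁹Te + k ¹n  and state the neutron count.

5

Conserve mass number: 233 = 99 + 129 + k, so k = 233 − 228 = 5.
Check atomic number: 92 = 40 + 52 + 0 = 92. ✓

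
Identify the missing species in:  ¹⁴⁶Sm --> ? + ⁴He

Nd-142

Conserve mass number: 146 = A + 4, so A = 142.
Conserve atomic number: 62 = Z + 2, so Z = 60.
Z = 60 is neodymium, so the species is ¹⁴²Nd.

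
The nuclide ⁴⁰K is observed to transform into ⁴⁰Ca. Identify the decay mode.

beta-minus decay

ΔA = 40 − 40 = 0; ΔZ = 20 − 19 = +1.
A is unchanged and Z rises by 1 — a neutron has become a proton (β⁻ decay).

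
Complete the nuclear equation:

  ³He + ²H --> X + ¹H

He-4

Conserve mass number: 3 + 2 = A + 1, so A = 4.
Conserve atomic number: 2 + 1 = Z + 1, so Z = 2.
A = 4 and Z = 2 is ⁴He — an alpha particle.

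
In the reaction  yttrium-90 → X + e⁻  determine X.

Zr-90

Conserve mass number: 90 = A + 0, so A = 90.
Conserve atomic number: 39 = Z − 1, so Z = 40.
Z = 40 is zirconium, so the species is zirconium-90.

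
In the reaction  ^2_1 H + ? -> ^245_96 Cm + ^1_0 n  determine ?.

Conserve mass number: 2 + A = 245 + 1, so A = 244.
Conserve atomic number: 1 + Z = 96 + 0, so Z = 95.
Z = 95 is americium, so the species is ^244_95 Am.

Am-244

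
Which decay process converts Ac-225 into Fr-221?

alpha decay

ΔA = 221 − 225 = -4; ΔZ = 87 − 89 = -2.
A drops by 4 and Z drops by 2 — the signature of alpha emission.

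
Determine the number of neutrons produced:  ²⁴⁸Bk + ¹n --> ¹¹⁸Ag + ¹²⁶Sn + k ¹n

Conserve mass number: 249 = 118 + 126 + k, so k = 249 − 244 = 5.
Check atomic number: 97 = 47 + 50 + 0 = 97. ✓

5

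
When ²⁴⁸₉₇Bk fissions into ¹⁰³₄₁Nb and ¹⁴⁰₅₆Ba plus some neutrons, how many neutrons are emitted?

5

Conserve mass number: 248 = 103 + 140 + k, so k = 248 − 243 = 5.
Check atomic number: 97 = 41 + 56 + 0 = 97. ✓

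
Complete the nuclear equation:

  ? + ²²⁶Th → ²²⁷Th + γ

neutron

Conserve mass number: A + 226 = 227 + 0, so A = 1.
Conserve atomic number: Z + 90 = 90 + 0, so Z = 0.
A = 1 and Z = 0 is ¹n — a neutron.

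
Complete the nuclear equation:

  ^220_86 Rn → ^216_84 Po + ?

alpha particle

Conserve mass number: 220 = 216 + A, so A = 4.
Conserve atomic number: 86 = 84 + Z, so Z = 2.
A = 4 and Z = 2 is ^4_2 He — an alpha particle.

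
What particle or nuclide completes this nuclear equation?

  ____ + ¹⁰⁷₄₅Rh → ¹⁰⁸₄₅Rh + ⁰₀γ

Conserve mass number: A + 107 = 108 + 0, so A = 1.
Conserve atomic number: Z + 45 = 45 + 0, so Z = 0.
A = 1 and Z = 0 is ¹₀n — a neutron.

neutron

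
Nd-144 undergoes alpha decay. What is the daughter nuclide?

Alpha decay: mass number changes by -4, atomic number by -2.
A: 144 − 4 = 140; Z: 60 − 2 = 58.
Z = 58 is cerium, so the daughter is Ce-140.

Ce-140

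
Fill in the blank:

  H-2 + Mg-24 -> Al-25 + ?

neutron

Conserve mass number: 2 + 24 = 25 + A, so A = 1.
Conserve atomic number: 1 + 12 = 13 + Z, so Z = 0.
A = 1 and Z = 0 is n — a neutron.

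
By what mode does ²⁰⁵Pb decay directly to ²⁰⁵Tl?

beta-plus decay or electron capture

ΔA = 205 − 205 = 0; ΔZ = 81 − 82 = -1.
A is unchanged and Z drops by 1 — a proton has become a neutron (β⁺ emission or electron capture).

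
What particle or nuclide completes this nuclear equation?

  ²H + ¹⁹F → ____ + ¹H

Conserve mass number: 2 + 19 = A + 1, so A = 20.
Conserve atomic number: 1 + 9 = Z + 1, so Z = 9.
Z = 9 is fluorine, so the species is ²⁰F.

F-20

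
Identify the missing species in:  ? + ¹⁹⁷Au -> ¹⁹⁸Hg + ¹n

Conserve mass number: A + 197 = 198 + 1, so A = 2.
Conserve atomic number: Z + 79 = 80 + 0, so Z = 1.
A = 2 and Z = 1 is ²H — a deuteron.

deuteron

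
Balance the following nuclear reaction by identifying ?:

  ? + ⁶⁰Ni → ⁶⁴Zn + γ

Conserve mass number: A + 60 = 64 + 0, so A = 4.
Conserve atomic number: Z + 28 = 30 + 0, so Z = 2.
A = 4 and Z = 2 is ⁴He — an alpha particle.

alpha particle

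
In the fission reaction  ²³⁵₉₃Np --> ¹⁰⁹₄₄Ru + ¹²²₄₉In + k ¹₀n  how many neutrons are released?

Conserve mass number: 235 = 109 + 122 + k, so k = 235 − 231 = 4.
Check atomic number: 93 = 44 + 49 + 0 = 93. ✓

4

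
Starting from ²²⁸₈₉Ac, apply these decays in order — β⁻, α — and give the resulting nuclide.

Start: (A, Z) = (228, 89).
After β⁻: (228, 90).
After α: (224, 88).
Z = 88 is radium.

Ra-224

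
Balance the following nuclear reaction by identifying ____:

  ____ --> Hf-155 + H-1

Conserve mass number: A = 155 + 1, so A = 156.
Conserve atomic number: Z = 72 + 1, so Z = 73.
Z = 73 is tantalum, so the species is Ta-156.

Ta-156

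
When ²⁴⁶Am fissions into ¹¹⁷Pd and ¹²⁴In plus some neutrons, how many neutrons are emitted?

5

Conserve mass number: 246 = 117 + 124 + k, so k = 246 − 241 = 5.
Check atomic number: 95 = 46 + 49 + 0 = 95. ✓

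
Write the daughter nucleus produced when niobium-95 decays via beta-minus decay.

Mo-95

Beta-minus decay: mass number changes by +0, atomic number by +1.
A: 95 = 95; Z: 41 + 1 = 42.
Z = 42 is molybdenum, so the daughter is molybdenum-95.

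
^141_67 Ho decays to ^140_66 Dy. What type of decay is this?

proton emission

ΔA = 140 − 141 = -1; ΔZ = 66 − 67 = -1.
A drops by 1 and Z drops by 1 — a proton was emitted.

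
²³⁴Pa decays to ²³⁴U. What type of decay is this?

ΔA = 234 − 234 = 0; ΔZ = 92 − 91 = +1.
A is unchanged and Z rises by 1 — a neutron has become a proton (β⁻ decay).

beta-minus decay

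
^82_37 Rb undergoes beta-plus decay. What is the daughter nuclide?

Kr-82

Beta-plus decay: mass number changes by +0, atomic number by -1.
A: 82 = 82; Z: 37 − 1 = 36.
Z = 36 is krypton, so the daughter is ^82_36 Kr.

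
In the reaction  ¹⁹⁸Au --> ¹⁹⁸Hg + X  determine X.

Conserve mass number: 198 = 198 + A, so A = 0.
Conserve atomic number: 79 = 80 + Z, so Z = -1.
A = 0 and Z = -1 is e⁻ — a beta-minus particle.

beta-minus particle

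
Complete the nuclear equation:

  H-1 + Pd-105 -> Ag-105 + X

Conserve mass number: 1 + 105 = 105 + A, so A = 1.
Conserve atomic number: 1 + 46 = 47 + Z, so Z = 0.
A = 1 and Z = 0 is n — a neutron.

neutron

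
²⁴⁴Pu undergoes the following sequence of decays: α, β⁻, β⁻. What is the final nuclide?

Start: (A, Z) = (244, 94).
After α: (240, 92).
After β⁻: (240, 93).
After β⁻: (240, 94).
Z = 94 is plutonium.

Pu-240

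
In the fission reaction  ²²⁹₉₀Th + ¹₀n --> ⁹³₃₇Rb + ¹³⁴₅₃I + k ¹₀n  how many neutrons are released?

3

Conserve mass number: 230 = 93 + 134 + k, so k = 230 − 227 = 3.
Check atomic number: 90 = 37 + 53 + 0 = 90. ✓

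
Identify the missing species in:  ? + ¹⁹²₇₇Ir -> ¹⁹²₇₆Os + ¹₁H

Conserve mass number: A + 192 = 192 + 1, so A = 1.
Conserve atomic number: Z + 77 = 76 + 1, so Z = 0.
A = 1 and Z = 0 is ¹₀n — a neutron.

neutron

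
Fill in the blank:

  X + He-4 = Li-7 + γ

Conserve mass number: A + 4 = 7 + 0, so A = 3.
Conserve atomic number: Z + 2 = 3 + 0, so Z = 1.
A = 3 and Z = 1 is H-3 — a triton.

triton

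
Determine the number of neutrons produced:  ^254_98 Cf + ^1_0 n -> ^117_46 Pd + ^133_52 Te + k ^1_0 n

5

Conserve mass number: 255 = 117 + 133 + k, so k = 255 − 250 = 5.
Check atomic number: 98 = 46 + 52 + 0 = 98. ✓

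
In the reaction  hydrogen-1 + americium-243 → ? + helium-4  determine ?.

Conserve mass number: 1 + 243 = A + 4, so A = 240.
Conserve atomic number: 1 + 95 = Z + 2, so Z = 94.
Z = 94 is plutonium, so the species is plutonium-240.

Pu-240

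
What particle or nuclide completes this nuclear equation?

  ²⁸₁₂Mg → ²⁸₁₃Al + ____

Conserve mass number: 28 = 28 + A, so A = 0.
Conserve atomic number: 12 = 13 + Z, so Z = -1.
A = 0 and Z = -1 is ⁰₋₁e — a beta-minus particle.

beta-minus particle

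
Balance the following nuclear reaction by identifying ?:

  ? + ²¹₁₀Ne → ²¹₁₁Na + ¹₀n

Conserve mass number: A + 21 = 21 + 1, so A = 1.
Conserve atomic number: Z + 10 = 11 + 0, so Z = 1.
A = 1 and Z = 1 is ¹₁H — a proton.

proton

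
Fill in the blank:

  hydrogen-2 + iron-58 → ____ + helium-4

Mn-56

Conserve mass number: 2 + 58 = A + 4, so A = 56.
Conserve atomic number: 1 + 26 = Z + 2, so Z = 25.
Z = 25 is manganese, so the species is manganese-56.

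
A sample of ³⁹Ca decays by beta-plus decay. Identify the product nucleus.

K-39

Beta-plus decay: mass number changes by +0, atomic number by -1.
A: 39 = 39; Z: 20 − 1 = 19.
Z = 19 is potassium, so the daughter is ³⁹K.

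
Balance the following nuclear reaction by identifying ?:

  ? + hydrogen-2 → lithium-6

Conserve mass number: A + 2 = 6, so A = 4.
Conserve atomic number: Z + 1 = 3, so Z = 2.
A = 4 and Z = 2 is helium-4 — an alpha particle.

alpha particle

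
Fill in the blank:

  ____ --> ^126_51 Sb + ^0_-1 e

Conserve mass number: A = 126 + 0, so A = 126.
Conserve atomic number: Z = 51 − 1, so Z = 50.
Z = 50 is tin, so the species is ^126_50 Sn.

Sn-126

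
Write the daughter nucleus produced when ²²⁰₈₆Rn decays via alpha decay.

Po-216

Alpha decay: mass number changes by -4, atomic number by -2.
A: 220 − 4 = 216; Z: 86 − 2 = 84.
Z = 84 is polonium, so the daughter is ²¹⁶₈₄Po.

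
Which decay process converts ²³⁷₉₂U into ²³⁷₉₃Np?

beta-minus decay

ΔA = 237 − 237 = 0; ΔZ = 93 − 92 = +1.
A is unchanged and Z rises by 1 — a neutron has become a proton (β⁻ decay).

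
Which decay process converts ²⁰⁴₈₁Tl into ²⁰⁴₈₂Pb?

ΔA = 204 − 204 = 0; ΔZ = 82 − 81 = +1.
A is unchanged and Z rises by 1 — a neutron has become a proton (β⁻ decay).

beta-minus decay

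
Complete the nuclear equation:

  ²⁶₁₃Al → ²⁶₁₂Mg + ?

Conserve mass number: 26 = 26 + A, so A = 0.
Conserve atomic number: 13 = 12 + Z, so Z = 1.
A = 0 and Z = 1 is ⁰₁e — a positron.

positron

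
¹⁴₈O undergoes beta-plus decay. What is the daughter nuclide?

Beta-plus decay: mass number changes by +0, atomic number by -1.
A: 14 = 14; Z: 8 − 1 = 7.
Z = 7 is nitrogen, so the daughter is ¹⁴₇N.

N-14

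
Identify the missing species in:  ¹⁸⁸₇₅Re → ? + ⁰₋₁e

Conserve mass number: 188 = A + 0, so A = 188.
Conserve atomic number: 75 = Z − 1, so Z = 76.
Z = 76 is osmium, so the species is ¹⁸⁸₇₆Os.

Os-188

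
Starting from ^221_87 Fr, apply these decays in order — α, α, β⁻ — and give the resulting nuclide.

Start: (A, Z) = (221, 87).
After α: (217, 85).
After α: (213, 83).
After β⁻: (213, 84).
Z = 84 is polonium.

Po-213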